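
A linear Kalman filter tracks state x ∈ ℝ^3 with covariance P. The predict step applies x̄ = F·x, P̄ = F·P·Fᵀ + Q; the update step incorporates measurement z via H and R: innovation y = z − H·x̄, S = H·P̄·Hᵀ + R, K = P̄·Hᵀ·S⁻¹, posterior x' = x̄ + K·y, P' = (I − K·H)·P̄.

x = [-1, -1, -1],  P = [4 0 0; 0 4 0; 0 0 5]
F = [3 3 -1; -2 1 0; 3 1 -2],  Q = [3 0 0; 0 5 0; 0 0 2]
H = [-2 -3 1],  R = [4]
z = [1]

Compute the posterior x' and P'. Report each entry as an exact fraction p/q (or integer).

x' = [-1511/355, 9/5, -734/355]
P' = [24044/355 -126/5 20986/355; -126/5 54/5 -94/5; 20986/355 -94/5 21974/355]

x̄ = F·x = [-5, 1, -2]
P̄ = F·P·Fᵀ + Q = [80 -12 58; -12 25 -20; 58 -20 62]
y = z − H·x̄ = [-4]
S = H·P̄·Hᵀ + R = [355]
K = P̄·Hᵀ·S⁻¹ = [-66/355; -1/5; 6/355]
x' = x̄ + K·y = [-1511/355, 9/5, -734/355]
P' = (I − K·H)·P̄ = [24044/355 -126/5 20986/355; -126/5 54/5 -94/5; 20986/355 -94/5 21974/355]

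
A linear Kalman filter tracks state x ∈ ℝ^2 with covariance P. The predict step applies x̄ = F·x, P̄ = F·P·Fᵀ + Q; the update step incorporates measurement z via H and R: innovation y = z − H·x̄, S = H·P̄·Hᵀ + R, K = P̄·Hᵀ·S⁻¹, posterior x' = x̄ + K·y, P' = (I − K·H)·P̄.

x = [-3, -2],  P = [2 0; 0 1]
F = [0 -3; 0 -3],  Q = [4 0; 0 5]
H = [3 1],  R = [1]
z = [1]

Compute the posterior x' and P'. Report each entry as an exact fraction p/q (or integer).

x' = [2/31, 173/186]
P' = [19/31 -49/31; -49/31 923/186]

x̄ = F·x = [6, 6]
P̄ = F·P·Fᵀ + Q = [13 9; 9 14]
y = z − H·x̄ = [-23]
S = H·P̄·Hᵀ + R = [186]
K = P̄·Hᵀ·S⁻¹ = [8/31; 41/186]
x' = x̄ + K·y = [2/31, 173/186]
P' = (I − K·H)·P̄ = [19/31 -49/31; -49/31 923/186]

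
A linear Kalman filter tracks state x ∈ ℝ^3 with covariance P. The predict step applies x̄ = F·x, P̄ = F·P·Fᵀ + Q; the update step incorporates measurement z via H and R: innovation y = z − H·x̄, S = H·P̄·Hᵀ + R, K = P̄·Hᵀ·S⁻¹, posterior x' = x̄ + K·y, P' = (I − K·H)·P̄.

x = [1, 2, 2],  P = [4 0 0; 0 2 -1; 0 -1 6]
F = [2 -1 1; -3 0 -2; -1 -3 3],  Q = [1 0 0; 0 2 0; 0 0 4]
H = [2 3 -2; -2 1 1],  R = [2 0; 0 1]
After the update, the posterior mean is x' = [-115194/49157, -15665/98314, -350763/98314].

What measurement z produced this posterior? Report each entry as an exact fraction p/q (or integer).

z = [2, 1]

x̄ = F·x = [2, -7, -1]
P̄ = F·P·Fᵀ + Q = [27 -38 22; -38 62 -30; 22 -30 98]
S = H·P̄·Hᵀ + R = [788 136; 136 273]
K = P̄·Hᵀ·S⁻¹ = [-4718/49157 -10254/49157; 15861/98314 15496/49157; -34665/98314 12956/49157]
x' − x̄ = [-213508/49157, 672533/98314, -252449/98314] = K·y
y = (KᵀK)⁻¹·Kᵀ·(x' − x̄) = [17, 13]
z = y + H·x̄ = [17, 13] + [-15, -12] = [2, 1]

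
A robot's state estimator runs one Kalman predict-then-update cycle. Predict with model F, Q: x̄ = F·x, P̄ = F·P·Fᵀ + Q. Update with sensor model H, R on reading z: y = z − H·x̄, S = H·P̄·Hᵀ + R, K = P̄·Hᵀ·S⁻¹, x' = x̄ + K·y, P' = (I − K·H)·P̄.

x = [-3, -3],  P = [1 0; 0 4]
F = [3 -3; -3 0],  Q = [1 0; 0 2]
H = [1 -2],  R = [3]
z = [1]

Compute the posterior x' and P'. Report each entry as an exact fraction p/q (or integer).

x' = [1216/129, 572/129]
P' = [1838/129 823/129; 823/129 458/129]

x̄ = F·x = [0, 9]
P̄ = F·P·Fᵀ + Q = [46 -9; -9 11]
y = z − H·x̄ = [19]
S = H·P̄·Hᵀ + R = [129]
K = P̄·Hᵀ·S⁻¹ = [64/129; -31/129]
x' = x̄ + K·y = [1216/129, 572/129]
P' = (I − K·H)·P̄ = [1838/129 823/129; 823/129 458/129]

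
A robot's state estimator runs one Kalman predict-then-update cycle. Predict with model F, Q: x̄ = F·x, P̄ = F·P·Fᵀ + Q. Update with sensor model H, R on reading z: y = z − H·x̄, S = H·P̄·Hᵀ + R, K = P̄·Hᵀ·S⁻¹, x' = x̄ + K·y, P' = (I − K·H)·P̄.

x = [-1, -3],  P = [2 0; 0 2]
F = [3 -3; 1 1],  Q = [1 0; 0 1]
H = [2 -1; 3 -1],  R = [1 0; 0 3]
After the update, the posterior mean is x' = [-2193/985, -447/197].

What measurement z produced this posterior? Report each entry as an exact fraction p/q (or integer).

z = [-3, -3]

x̄ = F·x = [6, -4]
P̄ = F·P·Fᵀ + Q = [37 0; 0 5]
S = H·P̄·Hᵀ + R = [154 227; 227 341]
K = P̄·Hᵀ·S⁻¹ = [37/985 296/985; -114/197 73/197]
x' − x̄ = [-8103/985, 341/197] = K·y
y = (KᵀK)⁻¹·Kᵀ·(x' − x̄) = [-19, -25]
z = y + H·x̄ = [-19, -25] + [16, 22] = [-3, -3]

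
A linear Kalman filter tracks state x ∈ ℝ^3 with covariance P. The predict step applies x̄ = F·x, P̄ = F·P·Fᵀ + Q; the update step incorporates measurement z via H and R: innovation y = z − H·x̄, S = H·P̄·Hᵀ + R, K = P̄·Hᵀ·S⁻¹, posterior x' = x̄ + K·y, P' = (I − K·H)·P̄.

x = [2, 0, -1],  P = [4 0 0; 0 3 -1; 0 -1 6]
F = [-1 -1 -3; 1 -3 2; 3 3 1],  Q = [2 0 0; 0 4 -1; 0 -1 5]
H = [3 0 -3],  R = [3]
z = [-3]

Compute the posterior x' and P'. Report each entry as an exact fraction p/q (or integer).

x̄ = F·x = [1, 0, 5]
P̄ = F·P·Fᵀ + Q = [57 -38 -29; -38 71 -7; -29 -7 68]
y = z − H·x̄ = [9]
S = H·P̄·Hᵀ + R = [1650]
K = P̄·Hᵀ·S⁻¹ = [43/275; -31/550; -97/550]
x' = x̄ + K·y = [662/275, -279/550, 1877/550]
P' = (I − K·H)·P̄ = [4581/275 -6451/275 4538/275; -6451/275 36167/550 -12871/550; 4538/275 -12871/550 9173/550]

x' = [662/275, -279/550, 1877/550]
P' = [4581/275 -6451/275 4538/275; -6451/275 36167/550 -12871/550; 4538/275 -12871/550 9173/550]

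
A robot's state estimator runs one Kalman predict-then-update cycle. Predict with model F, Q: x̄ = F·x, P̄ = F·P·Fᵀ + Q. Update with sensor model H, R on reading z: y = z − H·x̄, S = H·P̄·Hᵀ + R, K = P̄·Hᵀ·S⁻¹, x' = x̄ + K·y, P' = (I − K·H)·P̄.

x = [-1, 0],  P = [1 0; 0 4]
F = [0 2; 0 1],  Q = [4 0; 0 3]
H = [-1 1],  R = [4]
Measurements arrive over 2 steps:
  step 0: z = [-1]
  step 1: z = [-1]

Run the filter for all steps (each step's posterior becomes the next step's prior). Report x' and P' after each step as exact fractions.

step 0: x' = [4/5, 1/15], P' = [52/5 36/5; 36/5 104/15]
step 1: x' = [286/269, 73/269], P' = [3748/269 2676/269; 2676/269 2440/269]

step 0: x̄ = F·x = [0, 0]
step 0: P̄ = F·P·Fᵀ + Q = [20 8; 8 7]
step 0: y = z − H·x̄ = [-1]
step 0: S = H·P̄·Hᵀ + R = [15]
step 0: K = P̄·Hᵀ·S⁻¹ = [-4/5; -1/15]
step 0: x' = x̄ + K·y = [4/5, 1/15]
step 0: P' = (I − K·H)·P̄ = [52/5 36/5; 36/5 104/15]
step 1: x̄ = F·x = [2/15, 1/15]
step 1: P̄ = F·P·Fᵀ + Q = [476/15 208/15; 208/15 149/15]
step 1: y = z − H·x̄ = [-14/15]
step 1: S = H·P̄·Hᵀ + R = [269/15]
step 1: K = P̄·Hᵀ·S⁻¹ = [-268/269; -59/269]
step 1: x' = x̄ + K·y = [286/269, 73/269]
step 1: P' = (I − K·H)·P̄ = [3748/269 2676/269; 2676/269 2440/269]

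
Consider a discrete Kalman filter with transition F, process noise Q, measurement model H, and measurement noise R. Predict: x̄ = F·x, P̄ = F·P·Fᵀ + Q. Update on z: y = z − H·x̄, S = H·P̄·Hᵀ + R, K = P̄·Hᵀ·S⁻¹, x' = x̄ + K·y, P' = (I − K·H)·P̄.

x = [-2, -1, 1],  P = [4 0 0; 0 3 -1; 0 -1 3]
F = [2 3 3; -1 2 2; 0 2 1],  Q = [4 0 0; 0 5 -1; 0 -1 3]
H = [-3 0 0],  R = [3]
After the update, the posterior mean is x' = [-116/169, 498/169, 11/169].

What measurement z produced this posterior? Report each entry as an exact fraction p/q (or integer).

x̄ = F·x = [-4, 2, -1]
P̄ = F·P·Fᵀ + Q = [56 16 18; 16 25 11; 18 11 14]
S = H·P̄·Hᵀ + R = [507]
K = P̄·Hᵀ·S⁻¹ = [-56/169; -16/169; -18/169]
x' − x̄ = [560/169, 160/169, 180/169] = K·y
y = (KᵀK)⁻¹·Kᵀ·(x' − x̄) = [-10]
z = y + H·x̄ = [-10] + [12] = [2]

z = [2]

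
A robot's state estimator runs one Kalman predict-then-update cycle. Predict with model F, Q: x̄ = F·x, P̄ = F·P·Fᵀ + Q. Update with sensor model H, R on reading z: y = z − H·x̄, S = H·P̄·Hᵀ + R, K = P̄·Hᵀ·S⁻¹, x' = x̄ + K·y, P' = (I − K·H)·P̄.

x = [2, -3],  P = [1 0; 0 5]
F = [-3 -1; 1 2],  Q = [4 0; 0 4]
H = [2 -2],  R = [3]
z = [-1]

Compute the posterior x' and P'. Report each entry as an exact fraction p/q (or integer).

x' = [-11/3, -296/93]
P' = [38/9 35/9; 35/9 1199/279]

x̄ = F·x = [-3, -4]
P̄ = F·P·Fᵀ + Q = [18 -13; -13 25]
y = z − H·x̄ = [-3]
S = H·P̄·Hᵀ + R = [279]
K = P̄·Hᵀ·S⁻¹ = [2/9; -76/279]
x' = x̄ + K·y = [-11/3, -296/93]
P' = (I − K·H)·P̄ = [38/9 35/9; 35/9 1199/279]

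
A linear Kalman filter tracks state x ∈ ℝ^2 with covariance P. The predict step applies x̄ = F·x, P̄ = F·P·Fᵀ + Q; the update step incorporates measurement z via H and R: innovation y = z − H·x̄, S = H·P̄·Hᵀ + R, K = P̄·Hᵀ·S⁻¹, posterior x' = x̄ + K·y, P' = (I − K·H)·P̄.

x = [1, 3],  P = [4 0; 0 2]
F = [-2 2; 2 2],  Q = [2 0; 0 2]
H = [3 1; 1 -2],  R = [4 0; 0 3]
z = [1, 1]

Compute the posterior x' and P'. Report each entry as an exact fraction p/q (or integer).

x̄ = F·x = [4, 8]
P̄ = F·P·Fᵀ + Q = [26 -8; -8 26]
y = z − H·x̄ = [-19, 13]
S = H·P̄·Hᵀ + R = [216 66; 66 165]
K = P̄·Hᵀ·S⁻¹ = [133/474 371/2607; 65/474 -1091/2607]
x' = x̄ + K·y = [2705/5214, -239/5214]
P' = (I − K·H)·P̄ = [995/2607 -59/2607; -59/2607 1607/2607]

x' = [2705/5214, -239/5214]
P' = [995/2607 -59/2607; -59/2607 1607/2607]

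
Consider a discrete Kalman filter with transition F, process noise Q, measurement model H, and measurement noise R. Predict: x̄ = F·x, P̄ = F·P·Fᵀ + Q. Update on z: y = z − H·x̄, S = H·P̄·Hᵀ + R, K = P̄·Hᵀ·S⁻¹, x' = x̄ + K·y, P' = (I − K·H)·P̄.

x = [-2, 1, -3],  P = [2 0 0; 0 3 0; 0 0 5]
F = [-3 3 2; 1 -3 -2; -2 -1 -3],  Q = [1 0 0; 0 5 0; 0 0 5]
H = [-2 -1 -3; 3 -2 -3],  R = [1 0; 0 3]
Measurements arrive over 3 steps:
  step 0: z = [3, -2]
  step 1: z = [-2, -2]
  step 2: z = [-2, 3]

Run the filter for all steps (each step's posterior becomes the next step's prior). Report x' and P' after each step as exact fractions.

step 0: x' = [-600371/604576, -28669/302288, -82835/302288], P' = [192313/604576 268503/302288 -134711/302288; 268503/302288 743709/151144 -340353/151144; -134711/302288 -340353/151144 169793/151144]
step 1: x' = [984308424/5664604259, 4172792927/5664604259, 1985580268/5664604259], P' = [3035592001/11329208518 7729021335/11329208518 -3915752133/11329208518; 7729021335/11329208518 46366136517/11329208518 -20916952401/11329208518; -3915752133/11329208518 -20916952401/11329208518 20945222877/22658417036]
step 2: x' = [83767420889097/84735415486544, -7694704922795/84735415486544, 529842407506/47663671211181], P' = [22623545323537/84735415486544 57250110786669/84735415486544 -1814941703431/5295963467909; 57250110786669/84735415486544 342994367278041/84735415486544 -9672242928424/5295963467909; -1814941703431/5295963467909 -9672242928424/5295963467909 43636533754982/47663671211181]

step 0: x̄ = F·x = [3, 1, 12]
step 0: P̄ = F·P·Fᵀ + Q = [66 -53 -27; -53 54 35; -27 35 61]
step 0: y = z − H·x̄ = [46, 27]
step 0: S = H·P̄·Hᵀ + R = [542 604; 604 2904]
step 0: K = P̄·Hᵀ·S⁻¹ = [-56683/302288 103731/604576; 8847/151144 -42403/302288; -34315/151144 -20493/302288]
step 0: x' = x̄ + K·y = [-600371/604576, -28669/302288, -82835/302288]
step 0: P' = (I − K·H)·P̄ = [192313/604576 268503/302288 -134711/302288; 268503/302288 743709/151144 -340353/151144; -134711/302288 -340353/151144 169793/151144]
step 1: x̄ = F·x = [1297759/604576, -97017/604576, 877545/302288]
step 1: P̄ = F·P·Fᵀ + Q = [9055617/604576 -9441511/604576 85871/302288; -9441511/604576 14224113/604576 27495/302288; 85871/302288 27495/302288 906501/151144]
step 1: y = z − H·x̄ = [6554619/604576, -31193/604576]
step 1: S = H·P̄·Hᵀ + R = [48309993/604576 -2713267/604576; -2713267/604576 283711425/604576]
step 1: K = P̄·Hᵀ·S⁻¹ = [-1026474469/5664604259 899331622/5664604259; 463339008/5664604259 -1132391971/5664604259; -5338755297/22658417036 -887457275/22658417036]
step 1: x' = x̄ + K·y = [984308424/5664604259, 4172792927/5664604259, 1985580268/5664604259]
step 1: P' = (I − K·H)·P̄ = [3035592001/11329208518 7729021335/11329208518 -3915752133/11329208518; 7729021335/11329208518 46366136517/11329208518 -20916952401/11329208518; -3915752133/11329208518 -20916952401/11329208518 20945222877/22658417036]
step 2: x̄ = F·x = [13536614045/5664604259, -15505230893/5664604259, -12098150579/5664604259]
step 2: P̄ = F·P·Fᵀ + Q = [77349211844/5664604259 -77933391321/5664604259 3600125565/11329208518; -77933391321/5664604259 118576380354/5664604259 505772311/11329208518; 3600125565/11329208518 505772311/11329208518 135666790791/22658417036]
step 2: y = z − H·x̄ = [-36055663058/5664604259, -90920942881/5664604259]
step 2: S = H·P̄·Hᵀ + R = [1801090465231/22658417036 -10999341381/22658417036; -10999341381/22658417036 9594106878807/22658417036]
step 2: K = P̄·Hᵀ·S⁻¹ = [-15379999669055/84735415486544 13495872053987/84735415486544; 6773071712973/84735415486544 -16656913877241/84735415486544; -3730154749124/15887890403727 -1937551515317/47663671211181]
step 2: x' = x̄ + K·y = [83767420889097/84735415486544, -7694704922795/84735415486544, 529842407506/47663671211181]
step 2: P' = (I − K·H)·P̄ = [22623545323537/84735415486544 57250110786669/84735415486544 -1814941703431/5295963467909; 57250110786669/84735415486544 342994367278041/84735415486544 -9672242928424/5295963467909; -1814941703431/5295963467909 -9672242928424/5295963467909 43636533754982/47663671211181]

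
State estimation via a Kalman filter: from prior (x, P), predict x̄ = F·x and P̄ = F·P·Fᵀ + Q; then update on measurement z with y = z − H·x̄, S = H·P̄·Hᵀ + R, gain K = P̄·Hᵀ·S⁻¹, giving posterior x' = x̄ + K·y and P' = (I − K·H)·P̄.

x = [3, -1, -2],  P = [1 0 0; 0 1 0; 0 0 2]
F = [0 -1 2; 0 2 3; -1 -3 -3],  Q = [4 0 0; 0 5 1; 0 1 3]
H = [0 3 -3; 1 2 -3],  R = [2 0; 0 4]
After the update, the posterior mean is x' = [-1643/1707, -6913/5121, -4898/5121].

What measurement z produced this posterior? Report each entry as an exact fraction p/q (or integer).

x̄ = F·x = [-3, -8, 6]
P̄ = F·P·Fᵀ + Q = [13 10 -9; 10 27 -23; -9 -23 31]
S = H·P̄·Hᵀ + R = [938 843; 843 774]
K = P̄·Hᵀ·S⁻¹ = [-718/1707 2743/5121; 1327/5121 -1696/15363; -208/5121 -2258/15363]
x' − x̄ = [3478/1707, 34055/5121, -35624/5121] = K·y
y = (KᵀK)⁻¹·Kᵀ·(x' − x̄) = [41, 36]
z = y + H·x̄ = [41, 36] + [-42, -37] = [-1, -1]

z = [-1, -1]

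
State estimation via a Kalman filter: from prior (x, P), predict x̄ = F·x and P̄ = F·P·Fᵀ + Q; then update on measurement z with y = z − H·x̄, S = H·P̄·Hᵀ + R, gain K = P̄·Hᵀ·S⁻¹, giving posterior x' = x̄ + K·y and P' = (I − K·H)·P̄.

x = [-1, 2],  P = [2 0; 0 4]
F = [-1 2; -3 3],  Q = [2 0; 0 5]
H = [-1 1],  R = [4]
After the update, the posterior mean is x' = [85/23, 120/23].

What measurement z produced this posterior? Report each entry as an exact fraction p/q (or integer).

z = [1]

x̄ = F·x = [5, 9]
P̄ = F·P·Fᵀ + Q = [20 30; 30 59]
S = H·P̄·Hᵀ + R = [23]
K = P̄·Hᵀ·S⁻¹ = [10/23; 29/23]
x' − x̄ = [-30/23, -87/23] = K·y
y = (KᵀK)⁻¹·Kᵀ·(x' − x̄) = [-3]
z = y + H·x̄ = [-3] + [4] = [1]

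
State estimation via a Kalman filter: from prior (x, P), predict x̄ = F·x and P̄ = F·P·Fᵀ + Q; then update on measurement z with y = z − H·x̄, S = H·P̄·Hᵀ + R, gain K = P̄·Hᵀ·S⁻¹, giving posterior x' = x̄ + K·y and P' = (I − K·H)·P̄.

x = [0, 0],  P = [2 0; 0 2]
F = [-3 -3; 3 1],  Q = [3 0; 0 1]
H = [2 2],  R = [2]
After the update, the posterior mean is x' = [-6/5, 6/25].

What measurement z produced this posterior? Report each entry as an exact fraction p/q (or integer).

x̄ = F·x = [0, 0]
P̄ = F·P·Fᵀ + Q = [39 -24; -24 21]
S = H·P̄·Hᵀ + R = [50]
K = P̄·Hᵀ·S⁻¹ = [3/5; -3/25]
x' − x̄ = [-6/5, 6/25] = K·y
y = (KᵀK)⁻¹·Kᵀ·(x' − x̄) = [-2]
z = y + H·x̄ = [-2] + [0] = [-2]

z = [-2]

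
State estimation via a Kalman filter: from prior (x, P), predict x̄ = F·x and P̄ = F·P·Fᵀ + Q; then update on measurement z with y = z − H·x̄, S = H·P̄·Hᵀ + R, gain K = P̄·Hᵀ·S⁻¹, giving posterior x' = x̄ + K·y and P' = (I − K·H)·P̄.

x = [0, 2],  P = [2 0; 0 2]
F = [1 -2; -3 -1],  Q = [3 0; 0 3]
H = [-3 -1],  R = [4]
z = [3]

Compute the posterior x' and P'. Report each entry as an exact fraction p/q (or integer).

x' = [-11/12, -7/12]
P' = [347/132 -893/132; -893/132 2747/132]

x̄ = F·x = [-4, -2]
P̄ = F·P·Fᵀ + Q = [13 -2; -2 23]
y = z − H·x̄ = [-11]
S = H·P̄·Hᵀ + R = [132]
K = P̄·Hᵀ·S⁻¹ = [-37/132; -17/132]
x' = x̄ + K·y = [-11/12, -7/12]
P' = (I − K·H)·P̄ = [347/132 -893/132; -893/132 2747/132]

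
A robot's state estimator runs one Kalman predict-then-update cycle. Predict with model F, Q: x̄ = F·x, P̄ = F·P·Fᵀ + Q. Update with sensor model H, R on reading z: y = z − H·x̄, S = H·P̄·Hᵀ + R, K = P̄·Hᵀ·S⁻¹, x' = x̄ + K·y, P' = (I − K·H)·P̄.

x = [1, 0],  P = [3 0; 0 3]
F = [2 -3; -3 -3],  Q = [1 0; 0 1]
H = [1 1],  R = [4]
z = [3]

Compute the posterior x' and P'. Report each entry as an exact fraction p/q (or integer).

x' = [430/117, -95/117]
P' = [2279/117 -2083/117; -2083/117 2339/117]

x̄ = F·x = [2, -3]
P̄ = F·P·Fᵀ + Q = [40 9; 9 55]
y = z − H·x̄ = [4]
S = H·P̄·Hᵀ + R = [117]
K = P̄·Hᵀ·S⁻¹ = [49/117; 64/117]
x' = x̄ + K·y = [430/117, -95/117]
P' = (I − K·H)·P̄ = [2279/117 -2083/117; -2083/117 2339/117]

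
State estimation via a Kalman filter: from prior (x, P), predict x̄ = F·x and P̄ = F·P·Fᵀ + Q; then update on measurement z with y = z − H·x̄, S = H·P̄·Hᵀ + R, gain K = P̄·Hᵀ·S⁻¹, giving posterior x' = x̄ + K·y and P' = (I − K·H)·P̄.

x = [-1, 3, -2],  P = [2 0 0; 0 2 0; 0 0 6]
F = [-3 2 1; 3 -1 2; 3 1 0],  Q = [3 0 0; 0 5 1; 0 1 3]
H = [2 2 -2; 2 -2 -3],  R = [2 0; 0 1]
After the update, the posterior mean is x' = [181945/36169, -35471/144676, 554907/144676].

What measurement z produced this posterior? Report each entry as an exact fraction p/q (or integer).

x̄ = F·x = [7, -10, 0]
P̄ = F·P·Fᵀ + Q = [35 -10 -14; -10 49 17; -14 17 23]
S = H·P̄·Hᵀ + R = [326 188; 188 996]
K = P̄·Hᵀ·S⁻¹ = [6609/36169 3546/36169; 18899/72338 -31683/144676; -3803/72338 -17593/144676]
x' − x̄ = [-71238/36169, 1411289/144676, 554907/144676] = K·y
y = (KᵀK)⁻¹·Kᵀ·(x' − x̄) = [8, -35]
z = y + H·x̄ = [8, -35] + [-6, 34] = [2, -1]

z = [2, -1]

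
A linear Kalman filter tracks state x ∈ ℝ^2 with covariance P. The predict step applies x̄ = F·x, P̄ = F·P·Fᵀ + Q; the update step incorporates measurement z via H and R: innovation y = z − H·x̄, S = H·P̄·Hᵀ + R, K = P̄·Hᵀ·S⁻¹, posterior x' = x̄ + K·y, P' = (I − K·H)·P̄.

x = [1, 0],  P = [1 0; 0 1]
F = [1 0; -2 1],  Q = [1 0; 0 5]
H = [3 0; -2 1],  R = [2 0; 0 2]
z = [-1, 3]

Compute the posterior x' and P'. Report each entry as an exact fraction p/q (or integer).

x' = [-22/59, 99/59]
P' = [10/59 14/59; 14/59 114/59]

x̄ = F·x = [1, -2]
P̄ = F·P·Fᵀ + Q = [2 -2; -2 10]
y = z − H·x̄ = [-4, 7]
S = H·P̄·Hᵀ + R = [20 -18; -18 28]
K = P̄·Hᵀ·S⁻¹ = [15/59 -3/59; 21/59 43/59]
x' = x̄ + K·y = [-22/59, 99/59]
P' = (I − K·H)·P̄ = [10/59 14/59; 14/59 114/59]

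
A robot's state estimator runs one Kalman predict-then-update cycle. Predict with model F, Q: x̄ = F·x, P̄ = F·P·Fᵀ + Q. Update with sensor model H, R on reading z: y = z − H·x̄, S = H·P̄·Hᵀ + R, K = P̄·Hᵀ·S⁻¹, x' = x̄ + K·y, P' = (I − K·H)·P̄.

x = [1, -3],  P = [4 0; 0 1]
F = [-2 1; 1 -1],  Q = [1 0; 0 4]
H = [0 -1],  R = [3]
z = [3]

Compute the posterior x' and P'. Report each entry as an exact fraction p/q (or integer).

x' = [1/4, -5/4]
P' = [45/4 -9/4; -9/4 9/4]

x̄ = F·x = [-5, 4]
P̄ = F·P·Fᵀ + Q = [18 -9; -9 9]
y = z − H·x̄ = [7]
S = H·P̄·Hᵀ + R = [12]
K = P̄·Hᵀ·S⁻¹ = [3/4; -3/4]
x' = x̄ + K·y = [1/4, -5/4]
P' = (I − K·H)·P̄ = [45/4 -9/4; -9/4 9/4]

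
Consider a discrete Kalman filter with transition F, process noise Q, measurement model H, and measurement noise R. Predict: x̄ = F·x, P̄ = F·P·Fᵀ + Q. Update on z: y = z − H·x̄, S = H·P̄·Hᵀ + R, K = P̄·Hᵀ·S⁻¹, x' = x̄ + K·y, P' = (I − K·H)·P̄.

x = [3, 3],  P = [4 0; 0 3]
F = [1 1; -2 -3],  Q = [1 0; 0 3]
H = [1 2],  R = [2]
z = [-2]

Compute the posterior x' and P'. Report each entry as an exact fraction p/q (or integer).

x̄ = F·x = [6, -15]
P̄ = F·P·Fᵀ + Q = [8 -17; -17 46]
y = z − H·x̄ = [22]
S = H·P̄·Hᵀ + R = [126]
K = P̄·Hᵀ·S⁻¹ = [-13/63; 25/42]
x' = x̄ + K·y = [92/63, -40/21]
P' = (I − K·H)·P̄ = [166/63 -32/21; -32/21 19/14]

x' = [92/63, -40/21]
P' = [166/63 -32/21; -32/21 19/14]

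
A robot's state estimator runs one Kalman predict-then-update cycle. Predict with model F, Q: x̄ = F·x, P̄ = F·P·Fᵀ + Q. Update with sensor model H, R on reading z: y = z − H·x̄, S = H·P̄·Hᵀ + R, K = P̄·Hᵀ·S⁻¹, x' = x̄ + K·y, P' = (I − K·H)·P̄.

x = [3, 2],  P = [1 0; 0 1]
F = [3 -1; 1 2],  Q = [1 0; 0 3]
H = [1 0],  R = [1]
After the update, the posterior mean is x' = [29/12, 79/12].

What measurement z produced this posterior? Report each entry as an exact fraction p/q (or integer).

z = [2]

x̄ = F·x = [7, 7]
P̄ = F·P·Fᵀ + Q = [11 1; 1 8]
S = H·P̄·Hᵀ + R = [12]
K = P̄·Hᵀ·S⁻¹ = [11/12; 1/12]
x' − x̄ = [-55/12, -5/12] = K·y
y = (KᵀK)⁻¹·Kᵀ·(x' − x̄) = [-5]
z = y + H·x̄ = [-5] + [7] = [2]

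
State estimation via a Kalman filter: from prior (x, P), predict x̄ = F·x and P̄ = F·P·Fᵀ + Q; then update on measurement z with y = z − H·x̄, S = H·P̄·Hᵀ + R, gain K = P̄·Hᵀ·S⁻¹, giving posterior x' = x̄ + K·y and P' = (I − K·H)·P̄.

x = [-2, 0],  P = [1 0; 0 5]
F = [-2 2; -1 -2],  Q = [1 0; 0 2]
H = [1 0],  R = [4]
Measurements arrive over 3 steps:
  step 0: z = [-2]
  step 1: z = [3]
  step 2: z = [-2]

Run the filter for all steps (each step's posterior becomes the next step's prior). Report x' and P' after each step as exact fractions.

step 0: x' = [-34/29, 166/29], P' = [100/29 -72/29; -72/29 343/29]
step 1: x' = [8731/2493, -11414/2493], P' = [9508/2493 -5264/2493; -5264/2493 47050/2493]
step 2: x' = [-234278/93603, -319025/93603], P' = [120372/31201 -79872/31201; -79872/31201 833854/31201]

step 0: x̄ = F·x = [4, 2]
step 0: P̄ = F·P·Fᵀ + Q = [25 -18; -18 23]
step 0: y = z − H·x̄ = [-6]
step 0: S = H·P̄·Hᵀ + R = [29]
step 0: K = P̄·Hᵀ·S⁻¹ = [25/29; -18/29]
step 0: x' = x̄ + K·y = [-34/29, 166/29]
step 0: P' = (I − K·H)·P̄ = [100/29 -72/29; -72/29 343/29]
step 1: x̄ = F·x = [400/29, -298/29]
step 1: P̄ = F·P·Fᵀ + Q = [2377/29 -1316/29; -1316/29 1242/29]
step 1: y = z − H·x̄ = [-313/29]
step 1: S = H·P̄·Hᵀ + R = [2493/29]
step 1: K = P̄·Hᵀ·S⁻¹ = [2377/2493; -1316/2493]
step 1: x' = x̄ + K·y = [8731/2493, -11414/2493]
step 1: P' = (I − K·H)·P̄ = [9508/2493 -5264/2493; -5264/2493 47050/2493]
step 2: x̄ = F·x = [-13430/831, 4699/831]
step 2: P̄ = F·P·Fᵀ + Q = [30093/277 -19968/277; -19968/277 20182/277]
step 2: y = z − H·x̄ = [11768/831]
step 2: S = H·P̄·Hᵀ + R = [31201/277]
step 2: K = P̄·Hᵀ·S⁻¹ = [30093/31201; -19968/31201]
step 2: x' = x̄ + K·y = [-234278/93603, -319025/93603]
step 2: P' = (I − K·H)·P̄ = [120372/31201 -79872/31201; -79872/31201 833854/31201]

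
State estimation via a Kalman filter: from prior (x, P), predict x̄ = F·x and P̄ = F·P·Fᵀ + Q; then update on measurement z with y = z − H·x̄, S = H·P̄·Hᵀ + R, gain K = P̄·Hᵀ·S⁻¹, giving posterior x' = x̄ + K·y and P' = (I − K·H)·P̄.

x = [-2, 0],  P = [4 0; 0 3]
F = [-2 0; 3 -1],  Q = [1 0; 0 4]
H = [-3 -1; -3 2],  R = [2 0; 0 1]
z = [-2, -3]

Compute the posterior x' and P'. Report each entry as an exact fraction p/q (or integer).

x̄ = F·x = [4, -6]
P̄ = F·P·Fᵀ + Q = [17 -24; -24 43]
y = z − H·x̄ = [4, 21]
S = H·P̄·Hᵀ + R = [54 139; 139 614]
K = P̄·Hᵀ·S⁻¹ = [-2817/13835 -1593/13835; -4156/13835 4501/13835]
x' = x̄ + K·y = [10619/13835, -5113/13835]
P' = (I − K·H)·P̄ = [1429/13835 1347/13835; 1347/13835 4271/13835]

x' = [10619/13835, -5113/13835]
P' = [1429/13835 1347/13835; 1347/13835 4271/13835]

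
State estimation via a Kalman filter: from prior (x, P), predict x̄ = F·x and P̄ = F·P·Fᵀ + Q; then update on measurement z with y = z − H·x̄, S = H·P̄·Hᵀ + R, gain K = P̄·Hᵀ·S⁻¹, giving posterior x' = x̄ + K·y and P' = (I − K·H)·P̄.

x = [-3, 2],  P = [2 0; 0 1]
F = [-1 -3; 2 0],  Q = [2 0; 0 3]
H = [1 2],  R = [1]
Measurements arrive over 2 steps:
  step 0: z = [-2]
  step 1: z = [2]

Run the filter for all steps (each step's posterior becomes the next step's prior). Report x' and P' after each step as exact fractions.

step 0: x' = [-61/42, -3/7], P' = [521/42 -43/7; -43/7 23/7]
step 1: x' = [12443/3735, -2522/3735], P' = [12949/3735 -6256/3735; -6256/3735 3949/3735]

step 0: x̄ = F·x = [-3, -6]
step 0: P̄ = F·P·Fᵀ + Q = [13 -4; -4 11]
step 0: y = z − H·x̄ = [13]
step 0: S = H·P̄·Hᵀ + R = [42]
step 0: K = P̄·Hᵀ·S⁻¹ = [5/42; 3/7]
step 0: x' = x̄ + K·y = [-61/42, -3/7]
step 0: P' = (I − K·H)·P̄ = [521/42 -43/7; -43/7 23/7]
step 1: x̄ = F·x = [115/42, -61/21]
step 1: P̄ = F·P·Fᵀ + Q = [299/42 253/21; 253/21 1105/21]
step 1: y = z − H·x̄ = [71/14]
step 1: S = H·P̄·Hᵀ + R = [3735/14]
step 1: K = P̄·Hᵀ·S⁻¹ = [437/3735; 1642/3735]
step 1: x' = x̄ + K·y = [12443/3735, -2522/3735]
step 1: P' = (I − K·H)·P̄ = [12949/3735 -6256/3735; -6256/3735 3949/3735]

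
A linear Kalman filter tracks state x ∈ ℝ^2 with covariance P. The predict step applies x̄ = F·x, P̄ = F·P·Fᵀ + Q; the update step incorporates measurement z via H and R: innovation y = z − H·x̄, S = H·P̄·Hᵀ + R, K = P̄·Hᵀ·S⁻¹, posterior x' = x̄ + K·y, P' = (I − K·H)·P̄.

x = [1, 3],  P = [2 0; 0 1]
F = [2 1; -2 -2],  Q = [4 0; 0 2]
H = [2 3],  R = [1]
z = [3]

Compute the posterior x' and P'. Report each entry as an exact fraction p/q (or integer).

x' = [227/59, -98/59]
P' = [751/59 -502/59; -502/59 342/59]

x̄ = F·x = [5, -8]
P̄ = F·P·Fᵀ + Q = [13 -10; -10 14]
y = z − H·x̄ = [17]
S = H·P̄·Hᵀ + R = [59]
K = P̄·Hᵀ·S⁻¹ = [-4/59; 22/59]
x' = x̄ + K·y = [227/59, -98/59]
P' = (I − K·H)·P̄ = [751/59 -502/59; -502/59 342/59]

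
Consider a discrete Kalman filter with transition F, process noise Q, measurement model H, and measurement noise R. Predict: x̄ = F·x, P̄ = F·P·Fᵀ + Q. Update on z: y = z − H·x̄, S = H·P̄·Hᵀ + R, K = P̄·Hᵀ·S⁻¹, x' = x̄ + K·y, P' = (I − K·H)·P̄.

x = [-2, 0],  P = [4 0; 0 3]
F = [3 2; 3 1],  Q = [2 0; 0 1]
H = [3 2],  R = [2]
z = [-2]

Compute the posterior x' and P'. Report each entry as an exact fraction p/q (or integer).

x' = [-4/31, -232/279]
P' = [29/31 -37/31; -37/31 551/279]

x̄ = F·x = [-6, -6]
P̄ = F·P·Fᵀ + Q = [50 42; 42 40]
y = z − H·x̄ = [28]
S = H·P̄·Hᵀ + R = [1116]
K = P̄·Hᵀ·S⁻¹ = [13/62; 103/558]
x' = x̄ + K·y = [-4/31, -232/279]
P' = (I − K·H)·P̄ = [29/31 -37/31; -37/31 551/279]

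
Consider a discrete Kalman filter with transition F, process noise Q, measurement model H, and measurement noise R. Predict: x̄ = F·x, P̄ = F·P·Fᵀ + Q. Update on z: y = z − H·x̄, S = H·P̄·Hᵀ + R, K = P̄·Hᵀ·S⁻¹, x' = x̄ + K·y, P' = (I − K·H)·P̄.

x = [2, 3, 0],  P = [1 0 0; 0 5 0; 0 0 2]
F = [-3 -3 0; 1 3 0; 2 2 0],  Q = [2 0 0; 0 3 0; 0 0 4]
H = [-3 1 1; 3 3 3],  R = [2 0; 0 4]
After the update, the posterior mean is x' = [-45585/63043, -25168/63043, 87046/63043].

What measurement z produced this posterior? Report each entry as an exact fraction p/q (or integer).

x̄ = F·x = [-15, 11, 10]
P̄ = F·P·Fᵀ + Q = [56 -48 -36; -48 49 32; -36 32 28]
S = H·P̄·Hᵀ + R = [1151 423; 423 265]
K = P̄·Hᵀ·S⁻¹ = [-15624/63043 4956/63043; 8874/63043 9387/63043; 7032/63043 5904/63043]
x' − x̄ = [900060/63043, -718641/63043, -543384/63043] = K·y
y = (KᵀK)⁻¹·Kᵀ·(x' − x̄) = [-63, -17]
z = y + H·x̄ = [-63, -17] + [66, 18] = [3, 1]

z = [3, 1]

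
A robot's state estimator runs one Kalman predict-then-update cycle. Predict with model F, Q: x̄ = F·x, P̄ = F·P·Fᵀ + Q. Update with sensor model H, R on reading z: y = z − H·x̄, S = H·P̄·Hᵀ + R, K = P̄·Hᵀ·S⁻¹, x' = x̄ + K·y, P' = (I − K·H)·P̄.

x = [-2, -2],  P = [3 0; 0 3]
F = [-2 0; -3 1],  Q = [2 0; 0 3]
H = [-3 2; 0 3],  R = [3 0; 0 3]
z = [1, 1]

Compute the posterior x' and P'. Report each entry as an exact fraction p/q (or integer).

x' = [55/678, 527/1356]
P' = [51/113 49/226; 49/226 149/452]

x̄ = F·x = [4, 4]
P̄ = F·P·Fᵀ + Q = [14 18; 18 33]
y = z − H·x̄ = [5, -11]
S = H·P̄·Hᵀ + R = [45 36; 36 300]
K = P̄·Hᵀ·S⁻¹ = [-104/339 49/226; 1/339 149/452]
x' = x̄ + K·y = [55/678, 527/1356]
P' = (I − K·H)·P̄ = [51/113 49/226; 49/226 149/452]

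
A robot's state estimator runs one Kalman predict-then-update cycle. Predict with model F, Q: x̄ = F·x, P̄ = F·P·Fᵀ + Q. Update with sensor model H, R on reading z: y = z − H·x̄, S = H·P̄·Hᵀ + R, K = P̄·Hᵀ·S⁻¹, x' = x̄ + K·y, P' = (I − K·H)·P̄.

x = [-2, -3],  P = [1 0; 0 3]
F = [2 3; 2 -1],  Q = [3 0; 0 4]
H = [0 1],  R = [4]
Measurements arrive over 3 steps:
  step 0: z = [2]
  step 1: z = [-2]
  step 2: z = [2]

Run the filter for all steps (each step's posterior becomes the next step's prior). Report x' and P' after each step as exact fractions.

step 0: x̄ = F·x = [-13, -1]
step 0: P̄ = F·P·Fᵀ + Q = [34 -5; -5 11]
step 0: y = z − H·x̄ = [3]
step 0: S = H·P̄·Hᵀ + R = [15]
step 0: K = P̄·Hᵀ·S⁻¹ = [-1/3; 11/15]
step 0: x' = x̄ + K·y = [-14, 6/5]
step 0: P' = (I − K·H)·P̄ = [97/3 -4/3; -4/3 44/15]
step 1: x̄ = F·x = [-122/5, -146/5]
step 1: P̄ = F·P·Fᵀ + Q = [2141/15 576/5; 576/5 708/5]
step 1: y = z − H·x̄ = [136/5]
step 1: S = H·P̄·Hᵀ + R = [728/5]
step 1: K = P̄·Hᵀ·S⁻¹ = [72/91; 177/182]
step 1: x' = x̄ + K·y = [-262/91, -250/91]
step 1: P' = (I − K·H)·P̄ = [14083/273 288/91; 288/91 354/91]
step 2: x̄ = F·x = [-14, -274/91]
step 2: P̄ = F·P·Fᵀ + Q = [847/3 622/3; 622/3 55030/273]
step 2: y = z − H·x̄ = [456/91]
step 2: S = H·P̄·Hᵀ + R = [56122/273]
step 2: K = P̄·Hᵀ·S⁻¹ = [28301/28061; 27515/28061]
step 2: x' = x̄ + K·y = [-251038/28061, 53386/28061]
step 2: P' = (I − K·H)·P̄ = [2054815/28061 113204/28061; 113204/28061 110060/28061]

step 0: x' = [-14, 6/5], P' = [97/3 -4/3; -4/3 44/15]
step 1: x' = [-262/91, -250/91], P' = [14083/273 288/91; 288/91 354/91]
step 2: x' = [-251038/28061, 53386/28061], P' = [2054815/28061 113204/28061; 113204/28061 110060/28061]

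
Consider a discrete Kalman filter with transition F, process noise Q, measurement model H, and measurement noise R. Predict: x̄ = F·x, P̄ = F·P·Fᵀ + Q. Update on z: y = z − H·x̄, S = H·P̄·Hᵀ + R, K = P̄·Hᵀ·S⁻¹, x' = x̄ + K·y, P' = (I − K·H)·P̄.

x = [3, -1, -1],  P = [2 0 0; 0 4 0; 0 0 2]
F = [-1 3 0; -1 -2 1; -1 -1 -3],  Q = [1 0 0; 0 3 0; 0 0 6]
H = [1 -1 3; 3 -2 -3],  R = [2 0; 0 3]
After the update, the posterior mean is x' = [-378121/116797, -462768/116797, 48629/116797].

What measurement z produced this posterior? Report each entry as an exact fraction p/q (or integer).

x̄ = F·x = [-6, -2, 1]
P̄ = F·P·Fᵀ + Q = [39 -22 -10; -22 23 4; -10 4 30]
S = H·P̄·Hᵀ + R = [294 -69; -69 1208]
K = P̄·Hᵀ·S⁻¹ = [50627/350391 19431/116797; -16140/116797 -12911/116797; 82976/350391 -10796/116797]
x' − x̄ = [322661/116797, -229174/116797, -68168/116797] = K·y
y = (KᵀK)⁻¹·Kᵀ·(x' − x̄) = [3, 14]
z = y + H·x̄ = [3, 14] + [-1, -17] = [2, -3]

z = [2, -3]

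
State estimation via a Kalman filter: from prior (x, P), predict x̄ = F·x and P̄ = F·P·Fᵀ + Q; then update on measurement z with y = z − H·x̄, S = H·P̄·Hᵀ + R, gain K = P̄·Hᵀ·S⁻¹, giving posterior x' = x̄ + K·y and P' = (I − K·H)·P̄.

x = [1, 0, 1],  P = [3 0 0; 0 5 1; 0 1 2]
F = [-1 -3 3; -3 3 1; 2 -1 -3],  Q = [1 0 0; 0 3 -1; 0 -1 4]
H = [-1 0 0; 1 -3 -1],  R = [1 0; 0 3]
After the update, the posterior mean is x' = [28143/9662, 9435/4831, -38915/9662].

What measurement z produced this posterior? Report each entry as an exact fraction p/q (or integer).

x̄ = F·x = [2, -2, -1]
P̄ = F·P·Fᵀ + Q = [49 -24 -3; -24 83 -50; -3 -50 45]
S = H·P̄·Hᵀ + R = [50 -124; -124 694]
K = P̄·Hᵀ·S⁻¹ = [-9315/9662 31/4831; -2749/4831 -4087/9662; 7365/9662 1368/4831]
x' − x̄ = [8819/9662, 19097/4831, -29253/9662] = K·y
y = (KᵀK)⁻¹·Kᵀ·(x' − x̄) = [-1, -8]
z = y + H·x̄ = [-1, -8] + [-2, 9] = [-3, 1]

z = [-3, 1]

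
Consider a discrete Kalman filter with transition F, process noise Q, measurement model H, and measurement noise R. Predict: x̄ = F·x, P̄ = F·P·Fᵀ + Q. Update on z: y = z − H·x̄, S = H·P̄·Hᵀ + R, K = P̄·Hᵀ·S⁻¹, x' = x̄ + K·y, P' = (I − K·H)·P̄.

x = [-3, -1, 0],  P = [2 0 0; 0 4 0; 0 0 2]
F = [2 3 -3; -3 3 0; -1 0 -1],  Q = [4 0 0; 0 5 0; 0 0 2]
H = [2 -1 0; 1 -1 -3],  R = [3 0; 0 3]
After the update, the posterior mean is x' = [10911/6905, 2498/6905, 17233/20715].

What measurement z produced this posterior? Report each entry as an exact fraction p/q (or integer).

z = [3, -1]

x̄ = F·x = [-9, 6, 3]
P̄ = F·P·Fᵀ + Q = [66 24 2; 24 59 6; 2 6 6]
S = H·P̄·Hᵀ + R = [230 125; 125 158]
K = P̄·Hᵀ·S⁻¹ = [4188/6905 -348/1381; 1629/6905 -721/1381; 2434/20715 -962/4143]
x' − x̄ = [73056/6905, -38932/6905, -44912/20715] = K·y
y = (KᵀK)⁻¹·Kᵀ·(x' − x̄) = [27, 23]
z = y + H·x̄ = [27, 23] + [-24, -24] = [3, -1]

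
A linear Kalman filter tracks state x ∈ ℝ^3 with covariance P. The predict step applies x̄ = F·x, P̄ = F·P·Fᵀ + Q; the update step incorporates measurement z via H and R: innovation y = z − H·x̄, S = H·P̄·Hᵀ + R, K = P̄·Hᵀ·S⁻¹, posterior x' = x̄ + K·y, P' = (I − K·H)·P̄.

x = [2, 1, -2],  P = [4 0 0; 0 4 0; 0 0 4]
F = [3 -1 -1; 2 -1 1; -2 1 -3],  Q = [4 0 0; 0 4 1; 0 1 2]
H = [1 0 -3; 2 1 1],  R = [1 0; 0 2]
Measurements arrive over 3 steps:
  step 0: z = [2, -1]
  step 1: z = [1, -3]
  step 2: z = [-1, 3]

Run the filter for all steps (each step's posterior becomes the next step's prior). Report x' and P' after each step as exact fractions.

step 0: x' = [4561/50863, -19193/50863, -32026/50863], P' = [182192/152589 -101784/50863 18952/50863; -101784/50863 250879/50863 -36583/50863; 18952/50863 -36583/50863 11529/50863]
step 1: x' = [-321943566/853239151, -1166066797/853239151, -363454994/853239151], P' = [797772230/853239151 -1316469918/853239151 235350634/853239151; -1316469918/853239151 10560864131/2559717453 -1403725463/2559717453; 235350634/853239151 -1403725463/2559717453 487308737/2559717453]
step 2: x' = [32235536849525/34052674312329, 4793131332406/11350891437443, 22021226512403/34052674312329], P' = [31768743117580/34052674312329 -17449783088164/11350891437443 9358298752672/34052674312329; -17449783088164/11350891437443 46658056366467/11350891437443 -6193412125967/11350891437443; 9358298752672/34052674312329 -6193412125967/11350891437443 6465837280495/34052674312329]

step 0: x̄ = F·x = [7, 1, 3]
step 0: P̄ = F·P·Fᵀ + Q = [48 24 -16; 24 28 -31; -16 -31 58]
step 0: y = z − H·x̄ = [4, -19]
step 0: S = H·P̄·Hᵀ + R = [667 119; 119 250]
step 0: K = P̄·Hᵀ·S⁻¹ = [11624/152589 57944/152589; 7965/50863 5364/50863; -15635/50863 6425/50863]
step 0: x' = x̄ + K·y = [4561/50863, -19193/50863, -32026/50863]
step 0: P' = (I − K·H)·P̄ = [182192/152589 -101784/50863 18952/50863; -101784/50863 250879/50863 -36583/50863; 18952/50863 -36583/50863 11529/50863]
step 1: x̄ = F·x = [64902/50863, -3711/50863, 67763/50863]
step 1: P̄ = F·P·Fᵀ + Q = [1436262/50863 1131606/50863 -1295426/50863; 1131606/50863 3794678/152589 -3547829/152589; -1295426/50863 -3547829/152589 4660040/152589]
step 1: y = z − H·x̄ = [189250/50863, -346445/50863]
step 1: S = H·P̄·Hᵀ + R = [23239801/50863 9369049/50863; 9369049/50863 5644514/50863]
step 1: K = P̄·Hᵀ·S⁻¹ = [91720328/853239151 257212588/853239151; 87255545/853239151 209719860/853239151; -251958103/853239151 82614513/853239151]
step 1: x' = x̄ + K·y = [-321943566/853239151, -1166066797/853239151, -363454994/853239151]
step 1: P' = (I − K·H)·P̄ = [797772230/853239151 -1316469918/853239151 235350634/853239151; -1316469918/853239151 10560864131/2559717453 -1403725463/2559717453; 235350634/853239151 -1403725463/2559717453 487308737/2559717453]
step 2: x̄ = F·x = [563691093/853239151, 158724671/853239151, 568185317/853239151]
step 2: P̄ = F·P·Fᵀ + Q = [19826529692/853239151 14962185402/853239151 -16985233690/853239151; 14962185402/853239151 52289606990/2559717453 -46097295733/2559717453; -16985233690/853239151 -46097295733/2559717453 62331959048/2559717453]
step 2: y = z − H·x̄ = [287625707/853239151, 705425279/853239151]
step 2: S = H·P̄·Hᵀ + R = [309587048127/853239151 123306749921/853239151; 123306749921/853239151 241188186326/2559717453]
step 2: K = P̄·Hᵀ·S⁻¹ = [3693846859564/34052674312329 3424405953890/11350891437443; 1130453289737/11350891437443 2782539032086/11350891437443; -10039213088813/34052674312329 1100366401323/11350891437443]
step 2: x' = x̄ + K·y = [32235536849525/34052674312329, 4793131332406/11350891437443, 22021226512403/34052674312329]
step 2: P' = (I − K·H)·P̄ = [31768743117580/34052674312329 -17449783088164/11350891437443 9358298752672/34052674312329; -17449783088164/11350891437443 46658056366467/11350891437443 -6193412125967/11350891437443; 9358298752672/34052674312329 -6193412125967/11350891437443 6465837280495/34052674312329]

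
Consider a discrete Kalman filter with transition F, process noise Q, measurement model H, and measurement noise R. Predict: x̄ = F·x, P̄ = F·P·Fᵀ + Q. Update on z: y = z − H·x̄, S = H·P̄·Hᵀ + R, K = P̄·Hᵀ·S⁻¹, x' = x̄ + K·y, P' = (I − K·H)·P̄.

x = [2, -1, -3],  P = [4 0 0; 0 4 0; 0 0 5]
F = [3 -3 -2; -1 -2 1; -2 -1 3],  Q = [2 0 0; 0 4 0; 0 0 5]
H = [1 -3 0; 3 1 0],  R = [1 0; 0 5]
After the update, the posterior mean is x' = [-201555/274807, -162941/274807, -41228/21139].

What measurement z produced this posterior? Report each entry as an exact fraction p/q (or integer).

x̄ = F·x = [15, -3, -12]
P̄ = F·P·Fᵀ + Q = [94 2 -42; 2 29 31; -42 31 70]
S = H·P̄·Hᵀ + R = [344 179; 179 892]
K = P̄·Hᵀ·S⁻¹ = [27660/274807 81944/274807; -82085/274807 27255/274807; -7955/21139 -655/21139]
x' − x̄ = [-4323660/274807, 661480/274807, 212440/21139] = K·y
y = (KᵀK)⁻¹·Kᵀ·(x' − x̄) = [-23, -45]
z = y + H·x̄ = [-23, -45] + [24, 42] = [1, -3]

z = [1, -3]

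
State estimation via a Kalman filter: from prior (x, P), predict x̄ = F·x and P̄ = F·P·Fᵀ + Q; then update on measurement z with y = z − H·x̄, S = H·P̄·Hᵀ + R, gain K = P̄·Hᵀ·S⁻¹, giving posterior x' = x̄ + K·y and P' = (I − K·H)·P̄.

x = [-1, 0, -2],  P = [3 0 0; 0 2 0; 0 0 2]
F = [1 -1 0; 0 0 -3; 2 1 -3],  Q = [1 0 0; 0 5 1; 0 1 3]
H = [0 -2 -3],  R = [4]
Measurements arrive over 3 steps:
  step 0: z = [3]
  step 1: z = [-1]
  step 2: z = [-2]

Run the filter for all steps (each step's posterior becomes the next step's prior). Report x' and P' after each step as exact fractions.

step 0: x̄ = F·x = [-1, 6, 4]
step 0: P̄ = F·P·Fᵀ + Q = [6 0 4; 0 23 19; 4 19 35]
step 0: y = z − H·x̄ = [27]
step 0: S = H·P̄·Hᵀ + R = [639]
step 0: K = P̄·Hᵀ·S⁻¹ = [-4/213; -103/639; -143/639]
step 0: x' = x̄ + K·y = [-107/71, 117/71, -145/71]
step 0: P' = (I − K·H)·P̄ = [410/71 -412/213 280/213; -412/213 4088/639 -2588/639; 280/213 -2588/639 1916/639]
step 1: x̄ = F·x = [-224/71, 435/71, 338/71]
step 1: P̄ = F·P·Fᵀ + Q = [10889/639 -3428/213 -5756/639; -3428/213 2271/71 6869/213; -5756/639 6869/213 38513/639]
step 1: y = z − H·x̄ = [1813/71]
step 1: S = H·P̄·Hᵀ + R = [75357/71]
step 1: K = P̄·Hᵀ·S⁻¹ = [4204/75357; -11411/75357; -17417/75357]
step 1: x' = x̄ + K·y = [-130396/75357, 170312/75357, -86005/75357]
step 1: P' = (I − K·H)·P̄ = [1035211/75357 -537128/75357 352480/75357; -537128/75357 576406/75357 -369056/75357; 352480/75357 -369056/75357 269260/75357]
step 2: x̄ = F·x = [-33412/8373, 86005/25119, 6205/2791]
step 2: P̄ = F·P·Fᵀ + Q = [920410/25119 -240512/8373 -44488/25119; -240512/8373 311125/8373 165665/8373; -44488/25119 165665/8373 1067575/25119]
step 2: y = z − H·x̄ = [289307/25119]
step 2: S = H·P̄·Hᵀ + R = [6468697/8373]
step 2: K = P̄·Hᵀ·S⁻¹ = [525512/6468697; -1119245/6468697; -1398905/6468697]
step 2: x' = x̄ + K·y = [-177843788/58218273, 9257330/6468697, -15574570/58218273]
step 2: P' = (I − K·H)·P̄ = [1836390118/58218273 -346693864/19406091 687081584/58218273; -346693864/19406091 90751700/6468697 -177026420/19406091; 687081584/58218273 -177026420/19406091 370839700/58218273]

step 0: x' = [-107/71, 117/71, -145/71], P' = [410/71 -412/213 280/213; -412/213 4088/639 -2588/639; 280/213 -2588/639 1916/639]
step 1: x' = [-130396/75357, 170312/75357, -86005/75357], P' = [1035211/75357 -537128/75357 352480/75357; -537128/75357 576406/75357 -369056/75357; 352480/75357 -369056/75357 269260/75357]
step 2: x' = [-177843788/58218273, 9257330/6468697, -15574570/58218273], P' = [1836390118/58218273 -346693864/19406091 687081584/58218273; -346693864/19406091 90751700/6468697 -177026420/19406091; 687081584/58218273 -177026420/19406091 370839700/58218273]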